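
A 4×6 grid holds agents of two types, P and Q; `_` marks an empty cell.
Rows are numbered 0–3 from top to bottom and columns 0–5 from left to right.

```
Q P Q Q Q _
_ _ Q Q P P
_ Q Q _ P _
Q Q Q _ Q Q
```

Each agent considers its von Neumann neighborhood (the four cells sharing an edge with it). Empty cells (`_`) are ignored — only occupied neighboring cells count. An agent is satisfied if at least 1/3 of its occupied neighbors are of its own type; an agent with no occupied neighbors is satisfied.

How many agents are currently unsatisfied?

2

(0,0)Q 0/1 unhappy
(0,1)P 0/2 unhappy
(0,2)Q 2/3 ok
(0,3)Q 3/3 ok
(0,4)Q 1/2 ok
(1,2)Q 3/3 ok
(1,3)Q 2/3 ok
(1,4)P 2/4 ok
(1,5)P 1/1 ok
(2,1)Q 2/2 ok
(2,2)Q 3/3 ok
(2,4)P 1/2 ok
(3,0)Q 1/1 ok
(3,1)Q 3/3 ok
(3,2)Q 2/2 ok
(3,4)Q 1/2 ok
(3,5)Q 1/1 ok
Unsatisfied: (0,0), (0,1) — 2 in total.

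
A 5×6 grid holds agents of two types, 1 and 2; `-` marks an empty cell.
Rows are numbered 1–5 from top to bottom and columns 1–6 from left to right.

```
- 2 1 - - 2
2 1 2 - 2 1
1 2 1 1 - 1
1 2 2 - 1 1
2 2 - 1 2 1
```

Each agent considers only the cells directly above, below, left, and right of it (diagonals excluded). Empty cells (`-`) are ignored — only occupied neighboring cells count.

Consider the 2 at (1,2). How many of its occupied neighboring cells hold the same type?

Occupied neighbors of (1,2): (2,2)=1, (1,3)=1.
Same type (2): 0 of 2.

0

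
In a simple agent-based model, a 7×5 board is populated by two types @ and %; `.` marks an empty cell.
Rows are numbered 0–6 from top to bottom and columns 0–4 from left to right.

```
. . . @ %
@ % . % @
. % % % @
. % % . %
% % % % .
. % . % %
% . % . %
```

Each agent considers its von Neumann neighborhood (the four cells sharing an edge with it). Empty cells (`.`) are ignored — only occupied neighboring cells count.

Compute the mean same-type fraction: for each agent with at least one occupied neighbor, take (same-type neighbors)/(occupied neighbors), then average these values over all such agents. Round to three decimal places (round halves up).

0.675

(0,3)@ 0/2
(0,4)% 0/2
(1,0)@ 0/1
(1,1)% 1/2
(1,3)% 1/3
(1,4)@ 1/3
(2,1)% 3/3
(2,2)% 3/3
(2,3)% 2/3
(2,4)@ 1/3
(3,1)% 3/3
(3,2)% 3/3
(3,4)% 0/1
(4,0)% 1/1
(4,1)% 4/4
(4,2)% 3/3
(4,3)% 2/2
(5,1)% 1/1
(5,3)% 2/2
(5,4)% 2/2
(6,0)% — no occupied neighbors
(6,2)% — no occupied neighbors
(6,4)% 1/1
Sum over 21 agents: 0/2 + 0/2 + 0/1 + 1/2 + 1/3 + 1/3 + 3/3 + 3/3 + 2/3 + 1/3 + 3/3 + 3/3 + 0/1 + 1/1 + 4/4 + 3/3 + 2/2 + 1/1 + 2/2 + 2/2 + 1/1 = 85/6; mean = 85/6 ÷ 21 = 85/126 = 0.674603… → 0.675.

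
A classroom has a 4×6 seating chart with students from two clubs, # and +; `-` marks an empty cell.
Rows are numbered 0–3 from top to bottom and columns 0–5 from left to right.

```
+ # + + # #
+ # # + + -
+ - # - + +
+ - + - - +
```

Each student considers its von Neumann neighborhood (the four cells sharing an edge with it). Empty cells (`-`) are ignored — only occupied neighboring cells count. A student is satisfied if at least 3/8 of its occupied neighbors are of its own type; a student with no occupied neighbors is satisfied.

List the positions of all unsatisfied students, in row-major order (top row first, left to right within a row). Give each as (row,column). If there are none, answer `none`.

Row 0: (0,0)+ 1/2 ok · (0,1)# 1/3 unhappy · (0,2)+ 1/3 unhappy · (0,3)+ 2/3 ok · (0,4)# 1/3 unhappy · (0,5)# 1/1 ok
Row 1: (1,0)+ 2/3 ok · (1,1)# 2/3 ok · (1,2)# 2/4 ok · (1,3)+ 2/3 ok · (1,4)+ 2/3 ok
Row 2: (2,0)+ 2/2 ok · (2,2)# 1/2 ok · (2,4)+ 2/2 ok · (2,5)+ 2/2 ok
Row 3: (3,0)+ 1/1 ok · (3,2)+ 0/1 unhappy · (3,5)+ 1/1 ok

(0,1), (0,2), (0,4), (3,2)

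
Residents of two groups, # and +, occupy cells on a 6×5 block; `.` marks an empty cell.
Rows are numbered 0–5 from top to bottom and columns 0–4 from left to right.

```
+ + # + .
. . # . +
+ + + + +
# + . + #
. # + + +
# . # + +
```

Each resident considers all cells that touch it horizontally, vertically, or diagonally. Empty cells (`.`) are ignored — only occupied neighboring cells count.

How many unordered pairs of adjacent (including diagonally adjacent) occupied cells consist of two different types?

20

Scan each occupied cell's neighbors to the right and below (and the two forward diagonals) so each pair is counted once.
From row 0: 4 unlike of 7 pairs (running 4/7).
From row 1: 3 unlike of 5 pairs (running 7/12).
From row 2: 4 unlike of 14 pairs (running 11/26).
From row 3: 5 unlike of 10 pairs (running 16/36).
From row 4: 3 unlike of 12 pairs (running 19/48).
From row 5: 1 unlike of 2 pairs (running 20/50).
Total adjacent occupied pairs: 50; unlike-type pairs: 20.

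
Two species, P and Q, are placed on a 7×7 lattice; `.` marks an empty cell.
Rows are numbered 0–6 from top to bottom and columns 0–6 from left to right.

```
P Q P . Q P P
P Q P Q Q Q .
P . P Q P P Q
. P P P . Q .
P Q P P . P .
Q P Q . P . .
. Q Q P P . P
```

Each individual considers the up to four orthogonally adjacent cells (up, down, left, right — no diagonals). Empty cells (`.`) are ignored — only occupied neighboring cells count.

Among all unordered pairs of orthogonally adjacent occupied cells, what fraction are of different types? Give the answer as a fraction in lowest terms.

Scan each occupied cell's neighbors to the right and below so each pair is counted once.
From row 0: 4 unlike of 9 pairs (running 4/9).
From row 1: 5 unlike of 10 pairs (running 9/19).
From row 2: 5 unlike of 7 pairs (running 14/26).
From row 3: 2 unlike of 6 pairs (running 16/32).
From row 4: 5 unlike of 6 pairs (running 21/38).
From row 5: 3 unlike of 5 pairs (running 24/43).
From row 6: 1 unlike of 3 pairs (running 25/46).
Total adjacent occupied pairs: 46; unlike-type pairs: 25.
25/46 is already in lowest terms.

25/46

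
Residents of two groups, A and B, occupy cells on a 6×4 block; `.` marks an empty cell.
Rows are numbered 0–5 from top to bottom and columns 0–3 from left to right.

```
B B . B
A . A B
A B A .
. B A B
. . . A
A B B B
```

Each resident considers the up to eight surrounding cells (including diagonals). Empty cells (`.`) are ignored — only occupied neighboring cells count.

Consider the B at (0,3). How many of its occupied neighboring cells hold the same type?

Occupied neighbors of (0,3): (1,2)=A, (1,3)=B.
Same type (B): 1 of 2.

1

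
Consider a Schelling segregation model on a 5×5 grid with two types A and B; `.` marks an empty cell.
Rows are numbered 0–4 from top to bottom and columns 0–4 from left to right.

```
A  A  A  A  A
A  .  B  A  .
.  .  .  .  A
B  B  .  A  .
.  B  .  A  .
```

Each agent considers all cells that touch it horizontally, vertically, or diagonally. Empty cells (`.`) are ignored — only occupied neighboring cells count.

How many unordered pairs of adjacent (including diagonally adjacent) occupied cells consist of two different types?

Scan each occupied cell's neighbors to the right and below (and the two forward diagonals) so each pair is counted once.
From row 0: 3 unlike of 12 pairs (running 3/12).
From row 1: 1 unlike of 2 pairs (running 4/14).
From row 2: 0 unlike of 1 pairs (running 4/15).
From row 3: 0 unlike of 4 pairs (running 4/19).
Total adjacent occupied pairs: 19; unlike-type pairs: 4.

4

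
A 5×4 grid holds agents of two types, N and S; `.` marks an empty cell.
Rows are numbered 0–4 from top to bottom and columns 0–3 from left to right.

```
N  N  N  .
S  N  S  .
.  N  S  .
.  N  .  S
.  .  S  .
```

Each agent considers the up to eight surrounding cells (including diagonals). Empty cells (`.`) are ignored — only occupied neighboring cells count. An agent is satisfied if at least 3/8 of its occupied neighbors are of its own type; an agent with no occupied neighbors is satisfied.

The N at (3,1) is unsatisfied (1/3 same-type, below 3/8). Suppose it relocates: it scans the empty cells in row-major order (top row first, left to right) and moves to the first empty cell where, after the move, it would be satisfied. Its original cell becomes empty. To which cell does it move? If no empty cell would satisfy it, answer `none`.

(0,3)

Vacating (3,1). Empty cells in order:
  (0,3): 1/2 same-type → satisfied — stop here.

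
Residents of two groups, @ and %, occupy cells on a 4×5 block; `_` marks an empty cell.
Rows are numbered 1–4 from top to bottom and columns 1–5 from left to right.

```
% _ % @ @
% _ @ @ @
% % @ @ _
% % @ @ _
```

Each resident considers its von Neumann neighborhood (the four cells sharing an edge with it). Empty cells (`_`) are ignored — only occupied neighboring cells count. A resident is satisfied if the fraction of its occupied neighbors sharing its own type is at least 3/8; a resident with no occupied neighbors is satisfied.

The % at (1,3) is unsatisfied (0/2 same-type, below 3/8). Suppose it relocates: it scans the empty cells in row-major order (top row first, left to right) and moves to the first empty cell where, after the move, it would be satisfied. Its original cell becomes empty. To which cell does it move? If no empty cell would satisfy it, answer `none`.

Vacating (1,3). Empty cells in order:
  (1,2): 1/1 same-type → satisfied — stop here.

(1,2)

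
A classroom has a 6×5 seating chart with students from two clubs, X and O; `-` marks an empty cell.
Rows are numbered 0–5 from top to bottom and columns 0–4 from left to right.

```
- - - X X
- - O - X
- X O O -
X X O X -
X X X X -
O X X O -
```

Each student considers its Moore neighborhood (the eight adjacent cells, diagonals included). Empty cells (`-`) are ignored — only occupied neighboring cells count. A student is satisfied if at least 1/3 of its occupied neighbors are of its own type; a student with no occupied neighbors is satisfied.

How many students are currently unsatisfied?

3

(0,3)X 2/3 ✓
(0,4)X 2/2 ✓
(1,2)O 2/4 ✓
(1,4)X 2/3 ✓
(2,1)X 2/5 ✓
(2,2)O 3/6 ✓
(2,3)O 3/5 ✓
(3,0)X 4/4 ✓
(3,1)X 5/7 ✓
(3,2)O 2/8 ✗
(3,3)X 2/5 ✓
(4,0)X 4/5 ✓
(4,1)X 6/8 ✓
(4,2)X 6/8 ✓
(4,3)X 3/5 ✓
(5,0)O 0/3 ✗
(5,1)X 4/5 ✓
(5,2)X 4/5 ✓
(5,3)O 0/3 ✗
Unsatisfied: (3,2), (5,0), (5,3) — 3 in total.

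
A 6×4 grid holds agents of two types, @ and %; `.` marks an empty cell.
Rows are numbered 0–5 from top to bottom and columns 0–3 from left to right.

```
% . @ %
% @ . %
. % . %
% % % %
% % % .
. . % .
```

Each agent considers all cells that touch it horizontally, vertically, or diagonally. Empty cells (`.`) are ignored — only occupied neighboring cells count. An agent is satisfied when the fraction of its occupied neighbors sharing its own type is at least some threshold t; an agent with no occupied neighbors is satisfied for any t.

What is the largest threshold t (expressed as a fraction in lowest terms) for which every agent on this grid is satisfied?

1/4

Row 0: (0,0)% 1/2 · (0,2)@ 1/3 · (0,3)% 1/2
Row 1: (1,0)% 2/3 · (1,1)@ 1/4 · (1,3)% 2/3
Row 2: (2,1)% 4/5 · (2,3)% 3/3
Row 3: (3,0)% 4/4 · (3,1)% 6/6 · (3,2)% 6/6 · (3,3)% 3/3
Row 4: (4,0)% 3/3 · (4,1)% 6/6 · (4,2)% 5/5
Row 5: (5,2)% 2/2
The smallest same-type fraction is 1/4 at (1,1), which reduces to 1/4. Any threshold above that leaves this agent unsatisfied.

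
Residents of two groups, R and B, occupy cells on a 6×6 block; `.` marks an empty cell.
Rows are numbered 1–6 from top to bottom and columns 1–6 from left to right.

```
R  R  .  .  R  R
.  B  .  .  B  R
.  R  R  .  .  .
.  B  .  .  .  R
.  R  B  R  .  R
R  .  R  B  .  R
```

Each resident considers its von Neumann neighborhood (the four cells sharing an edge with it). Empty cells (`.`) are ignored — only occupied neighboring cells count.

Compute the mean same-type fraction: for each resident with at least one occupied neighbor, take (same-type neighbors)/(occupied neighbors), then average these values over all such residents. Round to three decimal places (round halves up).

0.435

(1,1)R 1/1
(1,2)R 1/2
(1,5)R 1/2
(1,6)R 2/2
(2,2)B 0/2
(2,5)B 0/2
(2,6)R 1/2
(3,2)R 1/3
(3,3)R 1/1
(4,2)B 0/2
(4,6)R 1/1
(5,2)R 0/2
(5,3)B 0/3
(5,4)R 0/2
(5,6)R 2/2
(6,1)R — no occupied neighbors
(6,3)R 0/2
(6,4)B 0/2
(6,6)R 1/1
Sum over 18 residents: 1/1 + 1/2 + 1/2 + 2/2 + 0/2 + 0/2 + 1/2 + 1/3 + 1/1 + 0/2 + 1/1 + 0/2 + 0/3 + 0/2 + 2/2 + 0/2 + 0/2 + 1/1 = 47/6; mean = 47/6 ÷ 18 = 47/108 = 0.435185… → 0.435.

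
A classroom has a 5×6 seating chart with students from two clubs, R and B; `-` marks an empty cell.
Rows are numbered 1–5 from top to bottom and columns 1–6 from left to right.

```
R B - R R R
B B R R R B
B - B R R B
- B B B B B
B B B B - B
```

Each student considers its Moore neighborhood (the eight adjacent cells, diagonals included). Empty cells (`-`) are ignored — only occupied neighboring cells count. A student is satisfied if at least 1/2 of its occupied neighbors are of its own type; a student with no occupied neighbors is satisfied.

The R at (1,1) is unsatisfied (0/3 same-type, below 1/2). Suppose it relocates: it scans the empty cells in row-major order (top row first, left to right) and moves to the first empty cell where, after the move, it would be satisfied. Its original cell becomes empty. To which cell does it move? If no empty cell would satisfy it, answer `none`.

Vacating (1,1). Empty cells in order:
  (1,3): 3/5 same-type → satisfied — stop here.

(1,3)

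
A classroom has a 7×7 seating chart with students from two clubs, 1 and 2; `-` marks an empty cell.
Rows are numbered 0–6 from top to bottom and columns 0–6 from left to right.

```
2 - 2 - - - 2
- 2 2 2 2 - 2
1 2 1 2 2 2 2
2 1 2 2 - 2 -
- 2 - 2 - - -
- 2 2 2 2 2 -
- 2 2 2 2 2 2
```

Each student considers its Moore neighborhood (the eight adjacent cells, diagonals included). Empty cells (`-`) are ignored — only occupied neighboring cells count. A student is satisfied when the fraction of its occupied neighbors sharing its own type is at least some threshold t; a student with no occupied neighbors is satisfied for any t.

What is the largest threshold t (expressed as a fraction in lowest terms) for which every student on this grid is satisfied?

(0,0)2 1/1
(0,2)2 3/3
(0,6)2 1/1
(1,1)2 4/6
(1,2)2 5/6
(1,3)2 5/6
(1,4)2 4/4
(1,6)2 3/3
(2,0)1 1/4
(2,1)2 4/7
(2,2)1 1/8
(2,3)2 6/7
(2,4)2 6/6
(2,5)2 5/5
(2,6)2 3/3
(3,0)2 2/4
(3,1)1 2/6
(3,2)2 5/7
(3,3)2 4/5
(3,5)2 3/3
(4,1)2 4/5
(4,3)2 5/5
(5,1)2 4/4
(5,2)2 7/7
(5,3)2 6/6
(5,4)2 6/6
(5,5)2 4/4
(6,1)2 3/3
(6,2)2 5/5
(6,3)2 5/5
(6,4)2 5/5
(6,5)2 4/4
(6,6)2 2/2
The smallest same-type fraction is 1/8 at (2,2), which reduces to 1/8. Any threshold above that leaves this student unsatisfied.

1/8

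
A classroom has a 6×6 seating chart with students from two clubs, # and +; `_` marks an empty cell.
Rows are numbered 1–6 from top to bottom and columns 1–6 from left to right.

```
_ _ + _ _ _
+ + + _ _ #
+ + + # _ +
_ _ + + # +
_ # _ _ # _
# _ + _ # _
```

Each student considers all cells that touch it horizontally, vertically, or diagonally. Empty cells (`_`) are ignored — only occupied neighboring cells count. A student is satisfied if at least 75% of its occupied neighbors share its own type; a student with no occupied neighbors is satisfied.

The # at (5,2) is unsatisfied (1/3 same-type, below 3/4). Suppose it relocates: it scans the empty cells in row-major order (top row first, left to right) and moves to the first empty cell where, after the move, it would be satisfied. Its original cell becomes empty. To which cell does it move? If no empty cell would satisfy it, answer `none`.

(1,5)

Vacating (5,2). Empty cells in order:
  (1,1): 0/2 same-type → still unsatisfied.
  (1,2): 0/4 same-type → still unsatisfied.
  (1,4): 0/2 same-type → still unsatisfied.
  (1,5): 1/1 same-type → satisfied — stop here.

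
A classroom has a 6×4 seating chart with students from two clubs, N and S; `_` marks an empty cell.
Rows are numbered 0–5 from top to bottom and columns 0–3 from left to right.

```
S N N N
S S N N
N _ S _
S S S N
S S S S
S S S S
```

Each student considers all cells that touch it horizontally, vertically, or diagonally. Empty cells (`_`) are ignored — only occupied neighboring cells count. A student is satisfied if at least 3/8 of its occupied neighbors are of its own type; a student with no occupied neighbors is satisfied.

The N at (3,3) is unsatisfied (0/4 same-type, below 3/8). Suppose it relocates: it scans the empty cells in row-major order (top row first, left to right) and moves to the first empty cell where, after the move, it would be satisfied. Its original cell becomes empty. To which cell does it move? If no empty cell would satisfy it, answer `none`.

(2,3)

Vacating (3,3). Empty cells in order:
  (2,1): 2/8 same-type → still unsatisfied.
  (2,3): 2/4 same-type → satisfied — stop here.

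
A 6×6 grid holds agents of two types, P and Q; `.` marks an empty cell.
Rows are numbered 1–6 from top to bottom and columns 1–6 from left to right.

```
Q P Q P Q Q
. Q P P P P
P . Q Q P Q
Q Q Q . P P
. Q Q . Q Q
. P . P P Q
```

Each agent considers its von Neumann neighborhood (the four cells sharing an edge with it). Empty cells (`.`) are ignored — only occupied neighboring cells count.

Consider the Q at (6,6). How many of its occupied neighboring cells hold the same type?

Occupied neighbors of (6,6): (5,6)=Q, (6,5)=P.
Same type (Q): 1 of 2.

1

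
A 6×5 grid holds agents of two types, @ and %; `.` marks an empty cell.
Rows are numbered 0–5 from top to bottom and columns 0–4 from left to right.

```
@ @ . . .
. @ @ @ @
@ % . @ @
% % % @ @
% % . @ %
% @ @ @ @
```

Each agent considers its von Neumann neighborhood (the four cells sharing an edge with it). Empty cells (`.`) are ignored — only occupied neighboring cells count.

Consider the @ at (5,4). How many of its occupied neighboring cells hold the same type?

Occupied neighbors of (5,4): (4,4)=%, (5,3)=@.
Same type (@): 1 of 2.

1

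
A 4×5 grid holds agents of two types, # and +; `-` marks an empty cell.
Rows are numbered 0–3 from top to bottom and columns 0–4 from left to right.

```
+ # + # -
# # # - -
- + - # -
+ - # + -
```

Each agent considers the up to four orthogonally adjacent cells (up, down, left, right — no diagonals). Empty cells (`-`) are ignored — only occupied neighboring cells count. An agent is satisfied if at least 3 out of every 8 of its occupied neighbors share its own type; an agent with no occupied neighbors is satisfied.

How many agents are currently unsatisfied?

8

Row 0: (0,0)+ 0/2 ✗ · (0,1)# 1/3 ✗ · (0,2)+ 0/3 ✗ · (0,3)# 0/1 ✗
Row 1: (1,0)# 1/2 ✓ · (1,1)# 3/4 ✓ · (1,2)# 1/2 ✓
Row 2: (2,1)+ 0/1 ✗ · (2,3)# 0/1 ✗
Row 3: (3,0)+ 0/0 ✓ · (3,2)# 0/1 ✗ · (3,3)+ 0/2 ✗
Unsatisfied: (0,0), (0,1), (0,2), (0,3), (2,1), (2,3), (3,2), (3,3) — 8 in total.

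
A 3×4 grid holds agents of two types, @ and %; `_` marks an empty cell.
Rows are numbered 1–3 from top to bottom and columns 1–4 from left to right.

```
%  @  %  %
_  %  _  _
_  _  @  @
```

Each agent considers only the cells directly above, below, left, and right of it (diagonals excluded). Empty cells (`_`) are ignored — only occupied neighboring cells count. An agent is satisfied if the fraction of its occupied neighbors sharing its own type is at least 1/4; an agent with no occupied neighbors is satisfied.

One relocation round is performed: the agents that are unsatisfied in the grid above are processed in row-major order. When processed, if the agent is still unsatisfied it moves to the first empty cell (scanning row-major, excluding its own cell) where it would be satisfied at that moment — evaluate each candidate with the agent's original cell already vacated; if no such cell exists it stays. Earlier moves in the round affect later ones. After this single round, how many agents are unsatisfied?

0

Initially unsatisfied (in order): (1,1), (1,2), (2,2).
  (1,1) → (2,1).
  (1,2) → (2,3).
  (2,2): now satisfied by earlier moves; stays.
Resulting grid:
_ _ % %
% % @ _
_ _ @ @
All satisfied now.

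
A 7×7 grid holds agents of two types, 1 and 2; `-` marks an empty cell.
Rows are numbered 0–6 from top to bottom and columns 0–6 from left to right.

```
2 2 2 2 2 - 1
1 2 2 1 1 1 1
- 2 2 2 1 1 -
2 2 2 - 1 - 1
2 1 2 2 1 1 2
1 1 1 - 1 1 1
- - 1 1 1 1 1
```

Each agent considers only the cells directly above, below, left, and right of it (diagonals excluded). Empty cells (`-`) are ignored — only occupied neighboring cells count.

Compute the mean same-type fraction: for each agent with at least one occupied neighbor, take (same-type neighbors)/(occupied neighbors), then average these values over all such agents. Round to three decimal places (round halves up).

(0,0)2 1/2
(0,1)2 3/3
(0,2)2 3/3
(0,3)2 2/3
(0,4)2 1/2
(0,6)1 1/1
(1,0)1 0/2
(1,1)2 3/4
(1,2)2 3/4
(1,3)1 1/4
(1,4)1 3/4
(1,5)1 3/3
(1,6)1 2/2
(2,1)2 3/3
(2,2)2 4/4
(2,3)2 1/3
(2,4)1 3/4
(2,5)1 2/2
(3,0)2 2/2
(3,1)2 3/4
(3,2)2 3/3
(3,4)1 2/2
(3,6)1 0/1
(4,0)2 1/3
(4,1)1 1/4
(4,2)2 2/4
(4,3)2 1/2
(4,4)1 3/4
(4,5)1 2/3
(4,6)2 0/3
(5,0)1 1/2
(5,1)1 3/3
(5,2)1 2/3
(5,4)1 3/3
(5,5)1 4/4
(5,6)1 2/3
(6,2)1 2/2
(6,3)1 2/2
(6,4)1 3/3
(6,5)1 3/3
(6,6)1 2/2
Sum over 41 agents: 1/2 + 3/3 + 3/3 + 2/3 + 1/2 + 1/1 + 0/2 + 3/4 + 3/4 + 1/4 + 3/4 + 3/3 + 2/2 + 3/3 + 4/4 + 1/3 + 3/4 + 2/2 + 2/2 + 3/4 + 3/3 + 2/2 + 0/1 + 1/3 + 1/4 + 2/4 + 1/2 + 3/4 + 2/3 + 0/3 + 1/2 + 3/3 + 2/3 + 3/3 + 4/4 + 2/3 + 2/2 + 2/2 + 3/3 + 3/3 + 2/2 = 179/6; mean = 179/6 ÷ 41 = 179/246 = 0.727642… → 0.728.

0.728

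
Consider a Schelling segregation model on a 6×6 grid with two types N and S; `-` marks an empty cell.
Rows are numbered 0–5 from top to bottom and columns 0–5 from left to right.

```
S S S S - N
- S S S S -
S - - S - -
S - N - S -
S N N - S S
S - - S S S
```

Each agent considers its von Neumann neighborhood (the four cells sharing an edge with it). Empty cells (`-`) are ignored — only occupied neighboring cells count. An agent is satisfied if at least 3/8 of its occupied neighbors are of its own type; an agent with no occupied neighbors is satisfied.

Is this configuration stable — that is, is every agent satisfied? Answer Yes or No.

Yes

Row 0: (0,0)S 1/1 satisfied · (0,1)S 3/3 satisfied · (0,2)S 3/3 satisfied · (0,3)S 2/2 satisfied · (0,5)N 0/0 satisfied
Row 1: (1,1)S 2/2 satisfied · (1,2)S 3/3 satisfied · (1,3)S 4/4 satisfied · (1,4)S 1/1 satisfied
Row 2: (2,0)S 1/1 satisfied · (2,3)S 1/1 satisfied
Row 3: (3,0)S 2/2 satisfied · (3,2)N 1/1 satisfied · (3,4)S 1/1 satisfied
Row 4: (4,0)S 2/3 satisfied · (4,1)N 1/2 satisfied · (4,2)N 2/2 satisfied · (4,4)S 3/3 satisfied · (4,5)S 2/2 satisfied
Row 5: (5,0)S 1/1 satisfied · (5,3)S 1/1 satisfied · (5,4)S 3/3 satisfied · (5,5)S 2/2 satisfied
All meet the threshold, so the configuration is stable.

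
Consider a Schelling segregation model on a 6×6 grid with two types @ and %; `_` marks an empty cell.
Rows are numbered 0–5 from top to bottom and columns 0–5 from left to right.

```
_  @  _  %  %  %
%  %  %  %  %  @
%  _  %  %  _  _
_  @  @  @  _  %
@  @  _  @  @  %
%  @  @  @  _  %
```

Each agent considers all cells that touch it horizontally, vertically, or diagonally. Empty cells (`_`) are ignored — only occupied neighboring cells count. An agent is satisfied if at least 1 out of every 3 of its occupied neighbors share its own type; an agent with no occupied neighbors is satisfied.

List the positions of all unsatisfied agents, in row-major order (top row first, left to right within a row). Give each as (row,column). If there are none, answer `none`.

(0,1), (1,5), (5,0)

(0,1)@ 0/3 unhappy
(0,3)% 4/4 ok
(0,4)% 4/5 ok
(0,5)% 2/3 ok
(1,0)% 2/3 ok
(1,1)% 4/5 ok
(1,2)% 5/6 ok
(1,3)% 6/6 ok
(1,4)% 5/6 ok
(1,5)@ 0/3 unhappy
(2,0)% 2/3 ok
(2,2)% 4/7 ok
(2,3)% 4/6 ok
(3,1)@ 3/5 ok
(3,2)@ 4/6 ok
(3,3)@ 3/5 ok
(3,5)% 1/2 ok
(4,0)@ 3/4 ok
(4,1)@ 5/6 ok
(4,3)@ 5/5 ok
(4,4)@ 3/6 ok
(4,5)% 2/3 ok
(5,0)% 0/3 unhappy
(5,1)@ 3/4 ok
(5,2)@ 4/4 ok
(5,3)@ 3/3 ok
(5,5)% 1/2 ok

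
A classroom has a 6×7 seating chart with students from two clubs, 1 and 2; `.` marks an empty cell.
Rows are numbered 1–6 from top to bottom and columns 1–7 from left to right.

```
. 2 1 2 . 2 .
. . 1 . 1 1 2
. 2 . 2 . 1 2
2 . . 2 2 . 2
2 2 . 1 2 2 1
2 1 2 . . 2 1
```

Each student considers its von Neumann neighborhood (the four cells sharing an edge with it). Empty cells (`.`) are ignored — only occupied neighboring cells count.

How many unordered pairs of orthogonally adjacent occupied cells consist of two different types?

13

Scan each occupied cell's neighbors to the right and below so each pair is counted once.
Row 1: 2(1,2)–1(1,3)≠ 1(1,3)–2(1,4)≠ 1(1,3)–1(2,3)= 2(1,6)–1(2,6)≠  → 3/4 unlike.
Row 2: 1(2,5)–1(2,6)= 1(2,6)–2(2,7)≠ 1(2,6)–1(3,6)= 2(2,7)–2(3,7)=  → 1/4 unlike.
Row 3: 2(3,4)–2(4,4)= 1(3,6)–2(3,7)≠ 2(3,7)–2(4,7)=  → 1/3 unlike.
Row 4: 2(4,1)–2(5,1)= 2(4,4)–2(4,5)= 2(4,4)–1(5,4)≠ 2(4,5)–2(5,5)= 2(4,7)–1(5,7)≠  → 2/5 unlike.
Row 5: 2(5,1)–2(5,2)= 2(5,1)–2(6,1)= 2(5,2)–1(6,2)≠ 1(5,4)–2(5,5)≠ 2(5,5)–2(5,6)= 2(5,6)–1(5,7)≠ 2(5,6)–2(6,6)= 1(5,7)–1(6,7)=  → 3/8 unlike.
Row 6: 2(6,1)–1(6,2)≠ 1(6,2)–2(6,3)≠ 2(6,6)–1(6,7)≠  → 3/3 unlike.
Total adjacent occupied pairs: 27; unlike-type pairs: 13.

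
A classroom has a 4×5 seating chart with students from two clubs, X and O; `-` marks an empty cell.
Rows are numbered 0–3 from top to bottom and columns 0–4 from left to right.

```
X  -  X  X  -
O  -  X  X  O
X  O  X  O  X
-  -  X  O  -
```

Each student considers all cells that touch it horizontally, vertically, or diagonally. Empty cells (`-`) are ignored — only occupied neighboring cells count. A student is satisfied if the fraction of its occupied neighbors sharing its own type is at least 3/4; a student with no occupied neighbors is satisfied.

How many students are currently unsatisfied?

12

Row 0: (0,0)X 0/1 not · (0,2)X 3/3 satisfied · (0,3)X 3/4 satisfied
Row 1: (1,0)O 1/3 not · (1,2)X 4/6 not · (1,3)X 5/7 not · (1,4)O 1/4 not
Row 2: (2,0)X 0/2 not · (2,1)O 1/5 not · (2,2)X 3/6 not · (2,3)O 2/7 not · (2,4)X 1/4 not
Row 3: (3,2)X 1/4 not · (3,3)O 1/4 not
Unsatisfied: (0,0), (1,0), (1,2), (1,3), (1,4), (2,0), (2,1), (2,2), (2,3), (2,4), (3,2), (3,3) — 12 in total.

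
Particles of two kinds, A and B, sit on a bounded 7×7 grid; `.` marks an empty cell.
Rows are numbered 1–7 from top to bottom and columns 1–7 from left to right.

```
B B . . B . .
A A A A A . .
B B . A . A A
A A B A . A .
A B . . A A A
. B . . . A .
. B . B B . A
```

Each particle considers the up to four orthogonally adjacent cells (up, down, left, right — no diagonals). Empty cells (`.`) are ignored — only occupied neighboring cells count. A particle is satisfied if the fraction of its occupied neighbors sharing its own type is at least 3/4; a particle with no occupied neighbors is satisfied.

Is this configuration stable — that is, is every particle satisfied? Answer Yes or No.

No

Row 1: (1,1)B 1/2 not · (1,2)B 1/2 not · (1,5)B 0/1 not
Row 2: (2,1)A 1/3 not · (2,2)A 2/4 not · (2,3)A 2/2 satisfied · (2,4)A 3/3 satisfied · (2,5)A 1/2 not
Row 3: (3,1)B 1/3 not · (3,2)B 1/3 not · (3,4)A 2/2 satisfied · (3,6)A 2/2 satisfied · (3,7)A 1/1 satisfied
Row 4: (4,1)A 2/3 not · (4,2)A 1/4 not · (4,3)B 0/2 not · (4,4)A 1/2 not · (4,6)A 2/2 satisfied
Row 5: (5,1)A 1/2 not · (5,2)B 1/3 not · (5,5)A 1/1 satisfied · (5,6)A 4/4 satisfied · (5,7)A 1/1 satisfied
Row 6: (6,2)B 2/2 satisfied · (6,6)A 1/1 satisfied
Row 7: (7,2)B 1/1 satisfied · (7,4)B 1/1 satisfied · (7,5)B 1/1 satisfied · (7,7)A 0/0 satisfied
For instance (1,1) has only 1/2 same-type neighbors, below 3/4.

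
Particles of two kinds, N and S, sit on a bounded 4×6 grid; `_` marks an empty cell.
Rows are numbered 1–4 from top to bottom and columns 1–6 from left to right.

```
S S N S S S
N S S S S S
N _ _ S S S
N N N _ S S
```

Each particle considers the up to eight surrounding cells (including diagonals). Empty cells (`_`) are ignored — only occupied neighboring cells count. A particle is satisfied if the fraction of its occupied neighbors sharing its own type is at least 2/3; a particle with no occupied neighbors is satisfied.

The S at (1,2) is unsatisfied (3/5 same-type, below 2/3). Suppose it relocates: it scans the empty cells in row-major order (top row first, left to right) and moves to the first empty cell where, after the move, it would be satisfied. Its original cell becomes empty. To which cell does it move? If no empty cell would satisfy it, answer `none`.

(3,3)

Vacating (1,2). Empty cells in order:
  (3,2): 2/7 same-type → still unsatisfied.
  (3,3): 4/6 same-type → satisfied — stop here.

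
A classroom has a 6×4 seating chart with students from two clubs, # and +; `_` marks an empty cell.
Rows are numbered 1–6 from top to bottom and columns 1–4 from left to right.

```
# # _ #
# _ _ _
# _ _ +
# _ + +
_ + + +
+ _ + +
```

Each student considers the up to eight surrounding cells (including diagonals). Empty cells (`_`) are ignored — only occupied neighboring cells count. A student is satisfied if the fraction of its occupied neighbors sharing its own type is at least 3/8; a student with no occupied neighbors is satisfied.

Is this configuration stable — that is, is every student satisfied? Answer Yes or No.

(1,1)# 2/2 satisfied
(1,2)# 2/2 satisfied
(1,4)# 0/0 satisfied
(2,1)# 3/3 satisfied
(3,1)# 2/2 satisfied
(3,4)+ 2/2 satisfied
(4,1)# 1/2 satisfied
(4,3)+ 5/5 satisfied
(4,4)+ 4/4 satisfied
(5,2)+ 4/5 satisfied
(5,3)+ 6/6 satisfied
(5,4)+ 5/5 satisfied
(6,1)+ 1/1 satisfied
(6,3)+ 4/4 satisfied
(6,4)+ 3/3 satisfied
All meet the threshold, so the configuration is stable.

Yes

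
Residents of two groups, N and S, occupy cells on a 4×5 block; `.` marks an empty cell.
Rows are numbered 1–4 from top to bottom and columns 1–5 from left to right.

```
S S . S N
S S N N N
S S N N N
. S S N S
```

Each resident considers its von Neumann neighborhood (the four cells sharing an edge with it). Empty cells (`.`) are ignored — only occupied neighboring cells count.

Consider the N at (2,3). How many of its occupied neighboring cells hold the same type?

Occupied neighbors of (2,3): (3,3)=N, (2,2)=S, (2,4)=N.
Same type (N): 2 of 3.

2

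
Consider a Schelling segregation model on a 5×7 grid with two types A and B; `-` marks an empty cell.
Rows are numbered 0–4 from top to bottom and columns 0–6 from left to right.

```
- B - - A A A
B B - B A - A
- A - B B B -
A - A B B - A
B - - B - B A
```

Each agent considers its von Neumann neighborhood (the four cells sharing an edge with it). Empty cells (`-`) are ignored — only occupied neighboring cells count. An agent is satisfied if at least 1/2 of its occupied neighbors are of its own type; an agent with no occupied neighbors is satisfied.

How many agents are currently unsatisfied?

6

Row 0: (0,1)B 1/1 ✓ · (0,4)A 2/2 ✓ · (0,5)A 2/2 ✓ · (0,6)A 2/2 ✓
Row 1: (1,0)B 1/1 ✓ · (1,1)B 2/3 ✓ · (1,3)B 1/2 ✓ · (1,4)A 1/3 ✗ · (1,6)A 1/1 ✓
Row 2: (2,1)A 0/1 ✗ · (2,3)B 3/3 ✓ · (2,4)B 3/4 ✓ · (2,5)B 1/1 ✓
Row 3: (3,0)A 0/1 ✗ · (3,2)A 0/1 ✗ · (3,3)B 3/4 ✓ · (3,4)B 2/2 ✓ · (3,6)A 1/1 ✓
Row 4: (4,0)B 0/1 ✗ · (4,3)B 1/1 ✓ · (4,5)B 0/1 ✗ · (4,6)A 1/2 ✓
Unsatisfied: (1,4), (2,1), (3,0), (3,2), (4,0), (4,5) — 6 in total.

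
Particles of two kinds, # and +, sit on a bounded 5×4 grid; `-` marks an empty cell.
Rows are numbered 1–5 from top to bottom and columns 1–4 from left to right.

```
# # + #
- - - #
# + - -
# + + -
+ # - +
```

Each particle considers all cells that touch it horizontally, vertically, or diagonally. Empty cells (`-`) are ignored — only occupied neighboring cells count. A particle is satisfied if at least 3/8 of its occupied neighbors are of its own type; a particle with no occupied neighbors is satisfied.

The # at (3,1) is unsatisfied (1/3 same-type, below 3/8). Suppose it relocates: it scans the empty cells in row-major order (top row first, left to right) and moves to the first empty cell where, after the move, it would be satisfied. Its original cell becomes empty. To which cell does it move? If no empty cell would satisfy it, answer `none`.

(2,1)

Vacating (3,1). Empty cells in order:
  (2,1): 2/3 same-type → satisfied — stop here.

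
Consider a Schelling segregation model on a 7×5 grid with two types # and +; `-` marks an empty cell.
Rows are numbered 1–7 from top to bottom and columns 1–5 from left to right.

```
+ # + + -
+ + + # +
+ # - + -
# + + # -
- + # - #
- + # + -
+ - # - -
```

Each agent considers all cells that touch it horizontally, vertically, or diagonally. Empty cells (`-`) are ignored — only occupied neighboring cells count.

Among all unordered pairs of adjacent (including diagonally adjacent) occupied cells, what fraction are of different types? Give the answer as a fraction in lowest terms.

32/57

Scan each occupied cell's neighbors to the right and below (and the two forward diagonals) so each pair is counted once.
From row 1: 7 unlike of 14 pairs (running 7/14).
From row 2: 6 unlike of 12 pairs (running 13/26).
From row 3: 5 unlike of 8 pairs (running 18/34).
From row 4: 5 unlike of 10 pairs (running 23/44).
From row 5: 5 unlike of 7 pairs (running 28/51).
From row 6: 4 unlike of 6 pairs (running 32/57).
Total adjacent occupied pairs: 57; unlike-type pairs: 32.
32/57 is already in lowest terms.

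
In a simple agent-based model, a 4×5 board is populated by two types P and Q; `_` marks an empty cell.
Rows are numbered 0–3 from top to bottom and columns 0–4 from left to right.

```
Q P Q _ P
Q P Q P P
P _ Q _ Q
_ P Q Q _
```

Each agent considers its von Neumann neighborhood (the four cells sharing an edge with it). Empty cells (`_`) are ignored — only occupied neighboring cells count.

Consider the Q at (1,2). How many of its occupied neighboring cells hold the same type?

2

Occupied neighbors of (1,2): (0,2)=Q, (2,2)=Q, (1,1)=P, (1,3)=P.
Same type (Q): 2 of 4.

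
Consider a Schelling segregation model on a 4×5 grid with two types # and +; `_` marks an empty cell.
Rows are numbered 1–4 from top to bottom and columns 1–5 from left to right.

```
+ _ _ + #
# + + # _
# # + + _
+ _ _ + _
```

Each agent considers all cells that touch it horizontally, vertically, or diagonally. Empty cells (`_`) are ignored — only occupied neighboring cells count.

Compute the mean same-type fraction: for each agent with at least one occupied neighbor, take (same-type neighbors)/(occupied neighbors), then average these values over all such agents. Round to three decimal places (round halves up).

0.496

Row 1: (1,1)+ 1/2 · (1,4)+ 1/3 · (1,5)# 1/2
Row 2: (2,1)# 2/4 · (2,2)+ 3/6 · (2,3)+ 4/6 · (2,4)# 1/5
Row 3: (3,1)# 2/4 · (3,2)# 2/6 · (3,3)+ 4/6 · (3,4)+ 3/4
Row 4: (4,1)+ 0/2 · (4,4)+ 2/2
Sum over 13 agents: 1/2 + 1/3 + 1/2 + 2/4 + 3/6 + 4/6 + 1/5 + 2/4 + 2/6 + 4/6 + 3/4 + 0/2 + 2/2 = 129/20; mean = 129/20 ÷ 13 = 129/260 = 0.496153… → 0.496.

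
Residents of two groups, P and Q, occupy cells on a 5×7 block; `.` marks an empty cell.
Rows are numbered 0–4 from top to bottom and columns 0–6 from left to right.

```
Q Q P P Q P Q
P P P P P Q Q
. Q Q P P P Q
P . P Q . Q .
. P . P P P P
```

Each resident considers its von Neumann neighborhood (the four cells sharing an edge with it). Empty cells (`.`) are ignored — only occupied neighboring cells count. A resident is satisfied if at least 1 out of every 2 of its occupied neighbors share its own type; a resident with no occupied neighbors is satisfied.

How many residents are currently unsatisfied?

(0,0)Q 1/2 ok
(0,1)Q 1/3 unhappy
(0,2)P 2/3 ok
(0,3)P 2/3 ok
(0,4)Q 0/3 unhappy
(0,5)P 0/3 unhappy
(0,6)Q 1/2 ok
(1,0)P 1/2 ok
(1,1)P 2/4 ok
(1,2)P 3/4 ok
(1,3)P 4/4 ok
(1,4)P 2/4 ok
(1,5)Q 1/4 unhappy
(1,6)Q 3/3 ok
(2,1)Q 1/2 ok
(2,2)Q 1/4 unhappy
(2,3)P 2/4 ok
(2,4)P 3/3 ok
(2,5)P 1/4 unhappy
(2,6)Q 1/2 ok
(3,0)P 0/0 ok
(3,2)P 0/2 unhappy
(3,3)Q 0/3 unhappy
(3,5)Q 0/2 unhappy
(4,1)P 0/0 ok
(4,3)P 1/2 ok
(4,4)P 2/2 ok
(4,5)P 2/3 ok
(4,6)P 1/1 ok
Unsatisfied: (0,1), (0,4), (0,5), (1,5), (2,2), (2,5), (3,2), (3,3), (3,5) — 9 in total.

9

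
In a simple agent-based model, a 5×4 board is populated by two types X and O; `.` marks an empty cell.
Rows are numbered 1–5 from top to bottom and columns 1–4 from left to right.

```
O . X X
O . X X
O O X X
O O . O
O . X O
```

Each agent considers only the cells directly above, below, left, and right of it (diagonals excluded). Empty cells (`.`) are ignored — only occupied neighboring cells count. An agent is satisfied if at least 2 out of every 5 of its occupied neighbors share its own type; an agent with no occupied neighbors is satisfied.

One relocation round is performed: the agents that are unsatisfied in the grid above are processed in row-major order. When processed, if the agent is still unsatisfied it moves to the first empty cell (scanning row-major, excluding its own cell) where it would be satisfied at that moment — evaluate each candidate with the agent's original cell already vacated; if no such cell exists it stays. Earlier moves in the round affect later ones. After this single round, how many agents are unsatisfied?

0

Initially unsatisfied (in order): (5,3).
  (5,3) → (1,2).
Resulting grid:
O X X X
O . X X
O O X X
O O . O
O . . O
All satisfied now.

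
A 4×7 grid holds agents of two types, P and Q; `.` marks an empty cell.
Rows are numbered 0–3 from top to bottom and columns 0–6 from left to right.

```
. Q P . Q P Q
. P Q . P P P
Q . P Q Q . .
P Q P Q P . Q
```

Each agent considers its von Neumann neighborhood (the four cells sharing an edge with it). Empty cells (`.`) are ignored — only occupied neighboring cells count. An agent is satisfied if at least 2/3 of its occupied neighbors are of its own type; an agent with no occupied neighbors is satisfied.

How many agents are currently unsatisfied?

Row 0: (0,1)Q 0/2 unhappy · (0,2)P 0/2 unhappy · (0,4)Q 0/2 unhappy · (0,5)P 1/3 unhappy · (0,6)Q 0/2 unhappy
Row 1: (1,1)P 0/2 unhappy · (1,2)Q 0/3 unhappy · (1,4)P 1/3 unhappy · (1,5)P 3/3 ok · (1,6)P 1/2 unhappy
Row 2: (2,0)Q 0/1 unhappy · (2,2)P 1/3 unhappy · (2,3)Q 2/3 ok · (2,4)Q 1/3 unhappy
Row 3: (3,0)P 0/2 unhappy · (3,1)Q 0/2 unhappy · (3,2)P 1/3 unhappy · (3,3)Q 1/3 unhappy · (3,4)P 0/2 unhappy · (3,6)Q 0/0 ok
Unsatisfied: (0,1), (0,2), (0,4), (0,5), (0,6), (1,1), (1,2), (1,4), (1,6), (2,0), (2,2), (2,4), (3,0), (3,1), (3,2), (3,3), (3,4) — 17 in total.

17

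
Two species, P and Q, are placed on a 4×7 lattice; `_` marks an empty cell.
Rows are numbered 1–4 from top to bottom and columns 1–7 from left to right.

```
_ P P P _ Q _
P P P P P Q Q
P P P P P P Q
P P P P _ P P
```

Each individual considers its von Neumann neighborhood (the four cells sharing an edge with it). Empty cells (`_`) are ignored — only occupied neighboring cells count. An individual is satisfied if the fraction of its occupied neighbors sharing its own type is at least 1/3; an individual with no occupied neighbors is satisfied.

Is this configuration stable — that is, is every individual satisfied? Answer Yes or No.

Row 1: (1,2)P 2/2 ok · (1,3)P 3/3 ok · (1,4)P 2/2 ok · (1,6)Q 1/1 ok
Row 2: (2,1)P 2/2 ok · (2,2)P 4/4 ok · (2,3)P 4/4 ok · (2,4)P 4/4 ok · (2,5)P 2/3 ok · (2,6)Q 2/4 ok · (2,7)Q 2/2 ok
Row 3: (3,1)P 3/3 ok · (3,2)P 4/4 ok · (3,3)P 4/4 ok · (3,4)P 4/4 ok · (3,5)P 3/3 ok · (3,6)P 2/4 ok · (3,7)Q 1/3 ok
Row 4: (4,1)P 2/2 ok · (4,2)P 3/3 ok · (4,3)P 3/3 ok · (4,4)P 2/2 ok · (4,6)P 2/2 ok · (4,7)P 1/2 ok
All meet the threshold, so the configuration is stable.

Yes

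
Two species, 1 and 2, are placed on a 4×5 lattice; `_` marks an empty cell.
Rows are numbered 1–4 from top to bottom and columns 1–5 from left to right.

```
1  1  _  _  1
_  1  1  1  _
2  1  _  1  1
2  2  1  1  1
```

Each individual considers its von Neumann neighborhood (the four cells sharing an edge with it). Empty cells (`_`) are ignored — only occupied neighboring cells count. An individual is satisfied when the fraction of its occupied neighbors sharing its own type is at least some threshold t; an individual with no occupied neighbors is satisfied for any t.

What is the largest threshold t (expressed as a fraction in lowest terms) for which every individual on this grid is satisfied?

(1,1)1 1/1
(1,2)1 2/2
(1,5)1 — no occupied neighbors
(2,2)1 3/3
(2,3)1 2/2
(2,4)1 2/2
(3,1)2 1/2
(3,2)1 1/3
(3,4)1 3/3
(3,5)1 2/2
(4,1)2 2/2
(4,2)2 1/3
(4,3)1 1/2
(4,4)1 3/3
(4,5)1 2/2
The smallest same-type fraction is 1/3 at (3,2), which reduces to 1/3. Any threshold above that leaves this individual unsatisfied.

1/3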